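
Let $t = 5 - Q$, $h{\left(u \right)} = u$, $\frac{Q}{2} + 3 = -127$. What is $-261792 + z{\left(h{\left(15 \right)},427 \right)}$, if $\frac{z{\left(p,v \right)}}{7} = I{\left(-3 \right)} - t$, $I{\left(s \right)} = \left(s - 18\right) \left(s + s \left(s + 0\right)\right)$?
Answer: $-264529$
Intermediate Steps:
$Q = -260$ ($Q = -6 + 2 \left(-127\right) = -6 - 254 = -260$)
$t = 265$ ($t = 5 - -260 = 5 + 260 = 265$)
$I{\left(s \right)} = \left(-18 + s\right) \left(s + s^{2}\right)$ ($I{\left(s \right)} = \left(-18 + s\right) \left(s + s s\right) = \left(-18 + s\right) \left(s + s^{2}\right)$)
$z{\left(p,v \right)} = -2737$ ($z{\left(p,v \right)} = 7 \left(- 3 \left(-18 + \left(-3\right)^{2} - -51\right) - 265\right) = 7 \left(- 3 \left(-18 + 9 + 51\right) - 265\right) = 7 \left(\left(-3\right) 42 - 265\right) = 7 \left(-126 - 265\right) = 7 \left(-391\right) = -2737$)
$-261792 + z{\left(h{\left(15 \right)},427 \right)} = -261792 - 2737 = -264529$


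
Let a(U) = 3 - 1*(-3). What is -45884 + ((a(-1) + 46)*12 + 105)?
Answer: -45155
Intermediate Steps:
a(U) = 6 (a(U) = 3 + 3 = 6)
-45884 + ((a(-1) + 46)*12 + 105) = -45884 + ((6 + 46)*12 + 105) = -45884 + (52*12 + 105) = -45884 + (624 + 105) = -45884 + 729 = -45155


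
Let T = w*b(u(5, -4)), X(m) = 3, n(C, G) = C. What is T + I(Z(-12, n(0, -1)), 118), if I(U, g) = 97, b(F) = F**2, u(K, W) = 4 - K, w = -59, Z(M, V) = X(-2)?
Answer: 38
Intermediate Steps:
Z(M, V) = 3
T = -59 (T = -59*(4 - 1*5)**2 = -59*(4 - 5)**2 = -59*(-1)**2 = -59*1 = -59)
T + I(Z(-12, n(0, -1)), 118) = -59 + 97 = 38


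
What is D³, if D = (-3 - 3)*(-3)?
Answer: 5832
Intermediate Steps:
D = 18 (D = -6*(-3) = 18)
D³ = 18³ = 5832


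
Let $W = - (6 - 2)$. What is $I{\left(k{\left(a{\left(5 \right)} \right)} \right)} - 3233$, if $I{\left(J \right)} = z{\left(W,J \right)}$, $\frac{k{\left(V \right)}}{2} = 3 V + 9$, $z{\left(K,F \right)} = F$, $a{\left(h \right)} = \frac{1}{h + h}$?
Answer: $- \frac{16072}{5} \approx -3214.4$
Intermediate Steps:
$W = -4$ ($W = \left(-1\right) 4 = -4$)
$a{\left(h \right)} = \frac{1}{2 h}$
$k{\left(V \right)} = 18 + 6 V$ ($k{\left(V \right)} = 2 \left(3 V + 9\right) = 2 \left(9 + 3 V\right) = 18 + 6 V$)
$I{\left(J \right)} = J$
$I{\left(k{\left(a{\left(5 \right)} \right)} \right)} - 3233 = \left(18 + 6 \frac{1}{2 \cdot 5}\right) - 3233 = \left(18 + 6 \cdot \frac{1}{2} \cdot \frac{1}{5}\right) - 3233 = \left(18 + 6 \cdot \frac{1}{10}\right) - 3233 = \left(18 + \frac{3}{5}\right) - 3233 = \frac{93}{5} - 3233 = - \frac{16072}{5}$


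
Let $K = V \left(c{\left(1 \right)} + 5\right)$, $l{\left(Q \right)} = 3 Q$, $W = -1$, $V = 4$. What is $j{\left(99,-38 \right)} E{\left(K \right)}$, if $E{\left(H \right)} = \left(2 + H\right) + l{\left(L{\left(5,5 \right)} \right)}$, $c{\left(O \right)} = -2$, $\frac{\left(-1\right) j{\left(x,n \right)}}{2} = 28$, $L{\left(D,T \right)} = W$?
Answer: $-616$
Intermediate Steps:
$L{\left(D,T \right)} = -1$
$j{\left(x,n \right)} = -56$ ($j{\left(x,n \right)} = \left(-2\right) 28 = -56$)
$K = 12$ ($K = 4 \left(-2 + 5\right) = 4 \cdot 3 = 12$)
$E{\left(H \right)} = -1 + H$ ($E{\left(H \right)} = \left(2 + H\right) + 3 \left(-1\right) = \left(2 + H\right) - 3 = -1 + H$)
$j{\left(99,-38 \right)} E{\left(K \right)} = - 56 \left(-1 + 12\right) = \left(-56\right) 11 = -616$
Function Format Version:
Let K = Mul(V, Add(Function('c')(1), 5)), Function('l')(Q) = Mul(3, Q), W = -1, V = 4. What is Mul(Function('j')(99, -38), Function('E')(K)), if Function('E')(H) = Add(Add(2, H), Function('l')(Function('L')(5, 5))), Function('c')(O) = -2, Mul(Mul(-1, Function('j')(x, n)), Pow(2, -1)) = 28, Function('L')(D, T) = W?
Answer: -616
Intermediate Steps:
Function('L')(D, T) = -1
Function('j')(x, n) = -56 (Function('j')(x, n) = Mul(-2, 28) = -56)
K = 12 (K = Mul(4, Add(-2, 5)) = Mul(4, 3) = 12)
Function('E')(H) = Add(-1, H) (Function('E')(H) = Add(Add(2, H), Mul(3, -1)) = Add(Add(2, H), -3) = Add(-1, H))
Mul(Function('j')(99, -38), Function('E')(K)) = Mul(-56, Add(-1, 12)) = Mul(-56, 11) = -616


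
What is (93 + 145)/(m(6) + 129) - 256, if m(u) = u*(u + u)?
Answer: -51218/201 ≈ -254.82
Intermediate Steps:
m(u) = 2*u² (m(u) = u*(2*u) = 2*u²)
(93 + 145)/(m(6) + 129) - 256 = (93 + 145)/(2*6² + 129) - 256 = 238/(2*36 + 129) - 256 = 238/(72 + 129) - 256 = 238/201 - 256 = -51218/201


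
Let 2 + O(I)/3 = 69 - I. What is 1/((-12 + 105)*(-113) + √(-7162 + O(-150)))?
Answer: -10509/110445592 - I*√6511/110445592 ≈ -9.5151e-5 - 7.3059e-7*I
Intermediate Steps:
O(I) = 201 - 3*I (O(I) = -6 + 3*(69 - I) = -6 + (207 - 3*I) = 201 - 3*I)
1/((-12 + 105)*(-113) + √(-7162 + O(-150))) = 1/((-12 + 105)*(-113) + √(-7162 + (201 - 3*(-150)))) = 1/(93*(-113) + √(-7162 + (201 + 450))) = 1/(-10509 + √(-7162 + 651)) = 1/(-10509 + √(-6511)) = 1/(-10509 + I*√6511)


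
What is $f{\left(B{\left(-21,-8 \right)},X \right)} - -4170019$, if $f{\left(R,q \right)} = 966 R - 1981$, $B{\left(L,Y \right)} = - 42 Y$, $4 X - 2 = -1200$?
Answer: $4492614$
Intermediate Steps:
$X = - \frac{599}{2}$ ($X = \frac{1}{2} + \frac{1}{4} \left(-1200\right) = \frac{1}{2} - 300 = - \frac{599}{2} \approx -299.5$)
$f{\left(R,q \right)} = -1981 + 966 R$
$f{\left(B{\left(-21,-8 \right)},X \right)} - -4170019 = \left(-1981 + 966 \left(\left(-42\right) \left(-8\right)\right)\right) - -4170019 = \left(-1981 + 966 \cdot 336\right) + 4170019 = \left(-1981 + 324576\right) + 4170019 = 322595 + 4170019 = 4492614$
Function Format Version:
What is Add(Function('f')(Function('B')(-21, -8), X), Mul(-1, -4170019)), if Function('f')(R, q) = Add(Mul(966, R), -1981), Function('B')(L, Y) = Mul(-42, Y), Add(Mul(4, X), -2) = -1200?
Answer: 4492614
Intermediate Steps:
X = Rational(-599, 2) (X = Add(Rational(1, 2), Mul(Rational(1, 4), -1200)) = Add(Rational(1, 2), -300) = Rational(-599, 2) ≈ -299.50)
Function('f')(R, q) = Add(-1981, Mul(966, R))
Add(Function('f')(Function('B')(-21, -8), X), Mul(-1, -4170019)) = Add(Add(-1981, Mul(966, Mul(-42, -8))), Mul(-1, -4170019)) = Add(Add(-1981, Mul(966, 336)), 4170019) = Add(Add(-1981, 324576), 4170019) = Add(322595, 4170019) = 4492614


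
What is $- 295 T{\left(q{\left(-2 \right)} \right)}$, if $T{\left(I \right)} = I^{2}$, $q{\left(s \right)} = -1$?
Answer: $-295$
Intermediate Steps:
$- 295 T{\left(q{\left(-2 \right)} \right)} = - 295 \left(-1\right)^{2} = \left(-295\right) 1 = -295$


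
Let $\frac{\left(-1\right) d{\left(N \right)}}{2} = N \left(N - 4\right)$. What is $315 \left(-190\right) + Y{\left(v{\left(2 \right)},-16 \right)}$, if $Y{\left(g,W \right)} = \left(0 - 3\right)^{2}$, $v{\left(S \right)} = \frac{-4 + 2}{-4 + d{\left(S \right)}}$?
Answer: $-59841$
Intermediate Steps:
$d{\left(N \right)} = - 2 N \left(-4 + N\right)$ ($d{\left(N \right)} = - 2 N \left(N - 4\right) = - 2 N \left(-4 + N\right)$)
$v{\left(S \right)} = - \frac{2}{-4 + 2 S \left(4 - S\right)}$ ($v{\left(S \right)} = \frac{-4 + 2}{-4 + 2 S \left(4 - S\right)} = - \frac{2}{-4 + 2 S \left(4 - S\right)}$)
$Y{\left(g,W \right)} = 9$ ($Y{\left(g,W \right)} = \left(-3\right)^{2} = 9$)
$315 \left(-190\right) + Y{\left(v{\left(2 \right)},-16 \right)} = 315 \left(-190\right) + 9 = -59850 + 9 = -59841$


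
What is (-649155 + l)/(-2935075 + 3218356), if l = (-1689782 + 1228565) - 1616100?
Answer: -908824/94427 ≈ -9.6246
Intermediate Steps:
l = -2077317 (l = -461217 - 1616100 = -2077317)
(-649155 + l)/(-2935075 + 3218356) = (-649155 - 2077317)/(-2935075 + 3218356) = -2726472/283281 = -2726472*1/283281 = -908824/94427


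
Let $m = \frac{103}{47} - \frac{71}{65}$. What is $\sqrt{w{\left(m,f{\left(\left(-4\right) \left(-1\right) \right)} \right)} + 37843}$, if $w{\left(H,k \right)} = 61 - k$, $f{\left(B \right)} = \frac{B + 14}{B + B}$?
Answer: $\frac{\sqrt{151607}}{2} \approx 194.68$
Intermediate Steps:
$m = \frac{3358}{3055}$ ($m = 103 \cdot \frac{1}{47} - \frac{71}{65} = \frac{103}{47} - \frac{71}{65} = \frac{3358}{3055} \approx 1.0992$)
$f{\left(B \right)} = \frac{14 + B}{2 B}$
$\sqrt{w{\left(m,f{\left(\left(-4\right) \left(-1\right) \right)} \right)} + 37843} = \sqrt{\left(61 - \frac{14 - -4}{2 \left(\left(-4\right) \left(-1\right)\right)}\right) + 37843} = \sqrt{\left(61 - \frac{14 + 4}{2 \cdot 4}\right) + 37843} = \sqrt{\left(61 - \frac{1}{2} \cdot \frac{1}{4} \cdot 18\right) + 37843} = \sqrt{\left(61 - \frac{9}{4}\right) + 37843} = \sqrt{\frac{235}{4} + 37843} = \sqrt{\frac{151607}{4}} = \frac{\sqrt{151607}}{2}$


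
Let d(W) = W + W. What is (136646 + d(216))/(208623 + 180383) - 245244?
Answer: -47700625193/194503 ≈ -2.4524e+5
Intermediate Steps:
d(W) = 2*W
(136646 + d(216))/(208623 + 180383) - 245244 = (136646 + 2*216)/(208623 + 180383) - 245244 = (136646 + 432)/389006 - 245244 = 137078*(1/389006) - 245244 = 68539/194503 - 245244 = -47700625193/194503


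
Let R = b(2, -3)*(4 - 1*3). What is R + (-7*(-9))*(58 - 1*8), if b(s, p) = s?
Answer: 3152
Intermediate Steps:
R = 2 (R = 2*(4 - 1*3) = 2*(4 - 3) = 2*1 = 2)
R + (-7*(-9))*(58 - 1*8) = 2 + (-7*(-9))*(58 - 1*8) = 2 + 63*(58 - 8) = 2 + 63*50 = 2 + 3150 = 3152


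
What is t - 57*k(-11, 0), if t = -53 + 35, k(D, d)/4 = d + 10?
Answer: -2298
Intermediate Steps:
k(D, d) = 40 + 4*d (k(D, d) = 4*(d + 10) = 4*(10 + d) = 40 + 4*d)
t = -18
t - 57*k(-11, 0) = -18 - 57*(40 + 4*0) = -18 - 57*(40 + 0) = -18 - 57*40 = -18 - 2280 = -2298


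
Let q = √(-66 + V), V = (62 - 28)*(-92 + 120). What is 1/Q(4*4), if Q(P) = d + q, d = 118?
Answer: 59/6519 - √886/13038 ≈ 0.0067675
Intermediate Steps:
V = 952 (V = 34*28 = 952)
q = √886 (q = √(-66 + 952) = √886 ≈ 29.766)
Q(P) = 118 + √886
1/Q(4*4) = 1/(118 + √886)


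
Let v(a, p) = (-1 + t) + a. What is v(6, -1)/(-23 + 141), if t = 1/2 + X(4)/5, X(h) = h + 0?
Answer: 63/1180 ≈ 0.053390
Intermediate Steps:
X(h) = h
t = 13/10 (t = 1/2 + 4/5 = 1*(½) + 4*(⅕) = ½ + ⅘ = 13/10 ≈ 1.3000)
v(a, p) = 3/10 + a (v(a, p) = (-1 + 13/10) + a = 3/10 + a)
v(6, -1)/(-23 + 141) = (3/10 + 6)/(-23 + 141) = (63/10)/118 = (1/118)*(63/10) = 63/1180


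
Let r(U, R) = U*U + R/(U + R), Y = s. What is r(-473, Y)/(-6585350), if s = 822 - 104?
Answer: -54814323/1613410750 ≈ -0.033974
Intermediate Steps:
s = 718
Y = 718
r(U, R) = U**2 + R/(R + U)
r(-473, Y)/(-6585350) = ((718 + (-473)**3 + 718*(-473)**2)/(718 - 473))/(-6585350) = ((718 - 105823817 + 718*223729)/245)*(-1/6585350) = ((718 - 105823817 + 160637422)/245)*(-1/6585350) = ((1/245)*54814323)*(-1/6585350) = (54814323/245)*(-1/6585350) = -54814323/1613410750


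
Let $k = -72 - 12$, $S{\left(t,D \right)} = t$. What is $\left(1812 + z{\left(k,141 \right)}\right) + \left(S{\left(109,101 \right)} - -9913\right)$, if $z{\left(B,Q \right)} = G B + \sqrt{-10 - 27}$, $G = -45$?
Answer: $15614 + i \sqrt{37} \approx 15614.0 + 6.0828 i$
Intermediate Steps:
$k = -84$
$z{\left(B,Q \right)} = - 45 B + i \sqrt{37}$ ($z{\left(B,Q \right)} = - 45 B + \sqrt{-10 - 27} = - 45 B + \sqrt{-37} = - 45 B + i \sqrt{37}$)
$\left(1812 + z{\left(k,141 \right)}\right) + \left(S{\left(109,101 \right)} - -9913\right) = \left(1812 + \left(\left(-45\right) \left(-84\right) + i \sqrt{37}\right)\right) + \left(109 - -9913\right) = \left(1812 + \left(3780 + i \sqrt{37}\right)\right) + \left(109 + 9913\right) = \left(5592 + i \sqrt{37}\right) + 10022 = 15614 + i \sqrt{37}$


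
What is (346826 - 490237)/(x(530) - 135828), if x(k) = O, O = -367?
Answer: 143411/136195 ≈ 1.0530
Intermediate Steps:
x(k) = -367
(346826 - 490237)/(x(530) - 135828) = (346826 - 490237)/(-367 - 135828) = -143411/(-136195) = -143411*(-1/136195) = 143411/136195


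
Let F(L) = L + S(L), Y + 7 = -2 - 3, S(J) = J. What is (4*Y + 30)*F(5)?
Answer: -180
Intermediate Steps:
Y = -12 (Y = -7 + (-2 - 3) = -7 - 5 = -12)
F(L) = 2*L (F(L) = L + L = 2*L)
(4*Y + 30)*F(5) = (4*(-12) + 30)*(2*5) = (-48 + 30)*10 = -18*10 = -180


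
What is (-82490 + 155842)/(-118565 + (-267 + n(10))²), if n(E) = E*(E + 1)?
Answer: -346/443 ≈ -0.78104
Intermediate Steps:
n(E) = E*(1 + E)
(-82490 + 155842)/(-118565 + (-267 + n(10))²) = (-82490 + 155842)/(-118565 + (-267 + 10*(1 + 10))²) = 73352/(-118565 + (-267 + 10*11)²) = 73352/(-118565 + (-267 + 110)²) = 73352/(-118565 + (-157)²) = 73352/(-118565 + 24649) = 73352/(-93916) = 73352*(-1/93916) = -346/443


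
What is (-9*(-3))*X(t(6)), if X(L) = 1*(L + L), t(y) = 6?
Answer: 324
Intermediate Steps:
X(L) = 2*L (X(L) = 1*(2*L) = 2*L)
(-9*(-3))*X(t(6)) = (-9*(-3))*(2*6) = 27*12 = 324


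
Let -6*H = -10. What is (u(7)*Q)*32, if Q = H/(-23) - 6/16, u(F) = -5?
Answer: 4940/69 ≈ 71.594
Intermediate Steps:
H = 5/3 (H = -⅙*(-10) = 5/3 ≈ 1.6667)
Q = -247/552 (Q = (5/3)/(-23) - 6/16 = (5/3)*(-1/23) - 6*1/16 = -5/69 - 3/8 = -247/552 ≈ -0.44746)
(u(7)*Q)*32 = -5*(-247/552)*32 = (1235/552)*32 = 4940/69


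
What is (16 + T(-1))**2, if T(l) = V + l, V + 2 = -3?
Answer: 100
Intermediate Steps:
V = -5 (V = -2 - 3 = -5)
T(l) = -5 + l
(16 + T(-1))**2 = (16 + (-5 - 1))**2 = (16 - 6)**2 = 10**2 = 100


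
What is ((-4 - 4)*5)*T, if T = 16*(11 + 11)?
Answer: -14080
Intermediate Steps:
T = 352 (T = 16*22 = 352)
((-4 - 4)*5)*T = ((-4 - 4)*5)*352 = -8*5*352 = -40*352 = -14080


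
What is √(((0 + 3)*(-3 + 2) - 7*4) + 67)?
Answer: 6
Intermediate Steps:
√(((0 + 3)*(-3 + 2) - 7*4) + 67) = √((3*(-1) - 28) + 67) = √((-3 - 28) + 67) = √(-31 + 67) = √36 = 6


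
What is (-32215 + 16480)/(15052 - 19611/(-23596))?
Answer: -371283060/355186603 ≈ -1.0453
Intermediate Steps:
(-32215 + 16480)/(15052 - 19611/(-23596)) = -15735/(15052 - 19611*(-1/23596)) = -15735/(15052 + 19611/23596) = -15735/355186603/23596 = -15735*23596/355186603 = -371283060/355186603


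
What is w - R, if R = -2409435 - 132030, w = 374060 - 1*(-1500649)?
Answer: 4416174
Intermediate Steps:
w = 1874709 (w = 374060 + 1500649 = 1874709)
R = -2541465
w - R = 1874709 - 1*(-2541465) = 1874709 + 2541465 = 4416174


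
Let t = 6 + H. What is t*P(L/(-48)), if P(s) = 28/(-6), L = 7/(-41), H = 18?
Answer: -112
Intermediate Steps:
L = -7/41 (L = 7*(-1/41) = -7/41 ≈ -0.17073)
P(s) = -14/3 (P(s) = 28*(-⅙) = -14/3)
t = 24 (t = 6 + 18 = 24)
t*P(L/(-48)) = 24*(-14/3) = -112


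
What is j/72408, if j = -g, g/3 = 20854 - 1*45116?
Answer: 1733/1724 ≈ 1.0052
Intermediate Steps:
g = -72786 (g = 3*(20854 - 1*45116) = 3*(20854 - 45116) = 3*(-24262) = -72786)
j = 72786 (j = -1*(-72786) = 72786)
j/72408 = 72786/72408 = 72786*(1/72408) = 1733/1724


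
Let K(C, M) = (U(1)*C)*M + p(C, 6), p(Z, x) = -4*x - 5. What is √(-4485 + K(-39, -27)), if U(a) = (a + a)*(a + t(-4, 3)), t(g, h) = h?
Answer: √3910 ≈ 62.530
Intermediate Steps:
p(Z, x) = -5 - 4*x
U(a) = 2*a*(3 + a) (U(a) = (a + a)*(a + 3) = (2*a)*(3 + a) = 2*a*(3 + a))
K(C, M) = -29 + 8*C*M (K(C, M) = ((2*1*(3 + 1))*C)*M + (-5 - 4*6) = ((2*1*4)*C)*M + (-5 - 24) = (8*C)*M - 29 = 8*C*M - 29 = -29 + 8*C*M)
√(-4485 + K(-39, -27)) = √(-4485 + (-29 + 8*(-39)*(-27))) = √(-4485 + (-29 + 8424)) = √(-4485 + 8395) = √3910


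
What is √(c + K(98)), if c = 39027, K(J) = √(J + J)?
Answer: √39041 ≈ 197.59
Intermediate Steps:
K(J) = √2*√J (K(J) = √(2*J) = √2*√J)
√(c + K(98)) = √(39027 + √2*√98) = √(39027 + √2*(7*√2)) = √(39027 + 14) = √39041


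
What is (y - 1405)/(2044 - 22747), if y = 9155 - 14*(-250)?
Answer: -3750/6901 ≈ -0.54340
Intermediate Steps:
y = 12655 (y = 9155 + 3500 = 12655)
(y - 1405)/(2044 - 22747) = (12655 - 1405)/(2044 - 22747) = 11250/(-20703) = 11250*(-1/20703) = -3750/6901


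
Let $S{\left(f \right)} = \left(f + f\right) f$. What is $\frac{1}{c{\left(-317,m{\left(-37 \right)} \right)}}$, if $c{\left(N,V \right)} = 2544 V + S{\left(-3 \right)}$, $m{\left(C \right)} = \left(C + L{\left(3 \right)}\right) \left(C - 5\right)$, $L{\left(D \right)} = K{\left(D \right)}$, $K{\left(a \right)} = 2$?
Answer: $\frac{1}{3739698} \approx 2.674 \cdot 10^{-7}$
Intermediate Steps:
$L{\left(D \right)} = 2$
$S{\left(f \right)} = 2 f^{2}$ ($S{\left(f \right)} = 2 f f = 2 f^{2}$)
$m{\left(C \right)} = \left(-5 + C\right) \left(2 + C\right)$ ($m{\left(C \right)} = \left(C + 2\right) \left(C - 5\right) = \left(2 + C\right) \left(-5 + C\right) = \left(-5 + C\right) \left(2 + C\right)$)
$c{\left(N,V \right)} = 18 + 2544 V$ ($c{\left(N,V \right)} = 2544 V + 2 \left(-3\right)^{2} = 2544 V + 2 \cdot 9 = 2544 V + 18 = 18 + 2544 V$)
$\frac{1}{c{\left(-317,m{\left(-37 \right)} \right)}} = \frac{1}{18 + 2544 \left(-10 + \left(-37\right)^{2} - -111\right)} = \frac{1}{18 + 2544 \left(-10 + 1369 + 111\right)} = \frac{1}{18 + 2544 \cdot 1470} = \frac{1}{18 + 3739680} = \frac{1}{3739698}$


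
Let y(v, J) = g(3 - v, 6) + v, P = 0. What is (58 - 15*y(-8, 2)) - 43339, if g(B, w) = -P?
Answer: -43161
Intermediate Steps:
g(B, w) = 0 (g(B, w) = -1*0 = 0)
y(v, J) = v (y(v, J) = 0 + v = v)
(58 - 15*y(-8, 2)) - 43339 = (58 - 15*(-8)) - 43339 = (58 + 120) - 43339 = 178 - 43339 = -43161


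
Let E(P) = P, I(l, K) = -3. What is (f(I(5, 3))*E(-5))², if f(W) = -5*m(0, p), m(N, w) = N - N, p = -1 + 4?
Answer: 0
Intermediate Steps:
p = 3
m(N, w) = 0
f(W) = 0 (f(W) = -5*0 = 0)
(f(I(5, 3))*E(-5))² = (0*(-5))² = 0² = 0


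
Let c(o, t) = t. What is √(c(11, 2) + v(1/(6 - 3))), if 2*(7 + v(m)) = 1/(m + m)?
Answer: I*√17/2 ≈ 2.0616*I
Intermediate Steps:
v(m) = -7 + 1/(4*m) (v(m) = -7 + 1/(2*(m + m)) = -7 + 1/(2*((2*m))) = -7 + (1/(2*m))/2 = -7 + 1/(4*m))
√(c(11, 2) + v(1/(6 - 3))) = √(2 + (-7 + 1/(4*(1/(6 - 3))))) = √(2 + (-7 + 1/(4*(1/3)))) = √(2 + (-7 + 1/(4*(⅓)))) = √(2 + (-7 + (¼)*3)) = √(2 + (-7 + ¾)) = √(2 - 25/4) = √(-17/4) = I*√17/2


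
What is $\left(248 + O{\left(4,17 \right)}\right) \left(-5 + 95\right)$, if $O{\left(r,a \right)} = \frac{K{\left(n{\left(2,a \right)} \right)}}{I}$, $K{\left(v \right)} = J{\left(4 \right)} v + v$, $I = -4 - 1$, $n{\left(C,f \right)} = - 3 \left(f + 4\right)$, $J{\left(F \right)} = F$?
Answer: $27990$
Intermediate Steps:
$n{\left(C,f \right)} = -12 - 3 f$ ($n{\left(C,f \right)} = - 3 \left(4 + f\right) = -12 - 3 f$)
$I = -5$
$K{\left(v \right)} = 5 v$ ($K{\left(v \right)} = 4 v + v = 5 v$)
$O{\left(r,a \right)} = 12 + 3 a$ ($O{\left(r,a \right)} = \frac{5 \left(-12 - 3 a\right)}{-5} = \left(-60 - 15 a\right) \left(- \frac{1}{5}\right) = 12 + 3 a$)
$\left(248 + O{\left(4,17 \right)}\right) \left(-5 + 95\right) = \left(248 + \left(12 + 3 \cdot 17\right)\right) \left(-5 + 95\right) = \left(248 + \left(12 + 51\right)\right) 90 = \left(248 + 63\right) 90 = 311 \cdot 90 = 27990$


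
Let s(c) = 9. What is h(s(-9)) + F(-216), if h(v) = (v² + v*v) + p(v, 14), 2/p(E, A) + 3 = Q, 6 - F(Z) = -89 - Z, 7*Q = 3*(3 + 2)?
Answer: 116/3 ≈ 38.667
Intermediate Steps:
Q = 15/7 (Q = (3*(3 + 2))/7 = (3*5)/7 = (⅐)*15 = 15/7 ≈ 2.1429)
F(Z) = 95 + Z (F(Z) = 6 - (-89 - Z) = 6 + (89 + Z) = 95 + Z)
p(E, A) = -7/3 (p(E, A) = 2/(-3 + 15/7) = 2/(-6/7) = 2*(-7/6) = -7/3)
h(v) = -7/3 + 2*v² (h(v) = (v² + v*v) - 7/3 = (v² + v²) - 7/3 = 2*v² - 7/3 = -7/3 + 2*v²)
h(s(-9)) + F(-216) = (-7/3 + 2*9²) + (95 - 216) = (-7/3 + 2*81) - 121 = (-7/3 + 162) - 121 = 479/3 - 121 = 116/3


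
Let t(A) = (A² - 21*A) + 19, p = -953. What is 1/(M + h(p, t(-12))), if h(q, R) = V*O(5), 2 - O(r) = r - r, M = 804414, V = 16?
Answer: 1/804446 ≈ 1.2431e-6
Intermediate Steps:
t(A) = 19 + A² - 21*A
O(r) = 2 (O(r) = 2 - (r - r) = 2 - 1*0 = 2 + 0 = 2)
h(q, R) = 32 (h(q, R) = 16*2 = 32)
1/(M + h(p, t(-12))) = 1/(804414 + 32) = 1/804446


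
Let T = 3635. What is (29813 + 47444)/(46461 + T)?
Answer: 77257/50096 ≈ 1.5422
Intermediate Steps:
(29813 + 47444)/(46461 + T) = (29813 + 47444)/(46461 + 3635) = 77257/50096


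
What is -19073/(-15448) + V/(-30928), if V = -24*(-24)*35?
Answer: 17403629/29860984 ≈ 0.58282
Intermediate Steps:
V = 20160 (V = 576*35 = 20160)
-19073/(-15448) + V/(-30928) = -19073/(-15448) + 20160/(-30928) = -19073*(-1/15448) + 20160*(-1/30928) = 19073/15448 - 1260/1933 = 17403629/29860984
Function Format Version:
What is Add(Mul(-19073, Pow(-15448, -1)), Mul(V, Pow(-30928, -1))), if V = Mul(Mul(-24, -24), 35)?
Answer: Rational(17403629, 29860984) ≈ 0.58282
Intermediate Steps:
V = 20160 (V = Mul(576, 35) = 20160)
Add(Mul(-19073, Pow(-15448, -1)), Mul(V, Pow(-30928, -1))) = Add(Mul(-19073, Pow(-15448, -1)), Mul(20160, Pow(-30928, -1))) = Add(Mul(-19073, Rational(-1, 15448)), Mul(20160, Rational(-1, 30928))) = Add(Rational(19073, 15448), Rational(-1260, 1933)) = Rational(17403629, 29860984)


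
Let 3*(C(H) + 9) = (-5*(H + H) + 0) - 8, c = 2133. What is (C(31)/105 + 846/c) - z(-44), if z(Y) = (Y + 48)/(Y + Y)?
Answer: -23839/36498 ≈ -0.65316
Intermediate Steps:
z(Y) = (48 + Y)/(2*Y) (z(Y) = (48 + Y)/((2*Y)) = (48 + Y)*(1/(2*Y)) = (48 + Y)/(2*Y))
C(H) = -35/3 - 10*H/3 (C(H) = -9 + ((-5*(H + H) + 0) - 8)/3 = -9 + ((-10*H + 0) - 8)/3 = -9 + (-10*H - 8)/3 = -9 + (-8 - 10*H)/3 = -9 + (-8/3 - 10*H/3) = -35/3 - 10*H/3)
(C(31)/105 + 846/c) - z(-44) = ((-35/3 - 10/3*31)/105 + 846/2133) - (48 - 44)/(2*(-44)) = ((-35/3 - 310/3)*(1/105) + 846*(1/2133)) - (-1)*4/(2*44) = (-115*1/105 + 94/237) - 1*(-1/22) = (-23/21 + 94/237) + 1/22 = -1159/1659 + 1/22 = -23839/36498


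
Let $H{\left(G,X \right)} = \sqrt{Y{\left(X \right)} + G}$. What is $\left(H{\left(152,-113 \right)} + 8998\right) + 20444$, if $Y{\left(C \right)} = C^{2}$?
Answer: $29442 + \sqrt{12921} \approx 29556.0$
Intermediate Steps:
$H{\left(G,X \right)} = \sqrt{G + X^{2}}$ ($H{\left(G,X \right)} = \sqrt{X^{2} + G} = \sqrt{G + X^{2}}$)
$\left(H{\left(152,-113 \right)} + 8998\right) + 20444 = \left(\sqrt{152 + \left(-113\right)^{2}} + 8998\right) + 20444 = \left(\sqrt{152 + 12769} + 8998\right) + 20444 = \left(\sqrt{12921} + 8998\right) + 20444 = \left(8998 + \sqrt{12921}\right) + 20444 = 29442 + \sqrt{12921}$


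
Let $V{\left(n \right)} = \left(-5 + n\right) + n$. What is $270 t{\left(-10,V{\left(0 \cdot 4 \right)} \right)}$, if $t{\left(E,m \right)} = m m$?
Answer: $6750$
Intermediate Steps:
$V{\left(n \right)} = -5 + 2 n$
$t{\left(E,m \right)} = m^{2}$
$270 t{\left(-10,V{\left(0 \cdot 4 \right)} \right)} = 270 \left(-5 + 2 \cdot 0 \cdot 4\right)^{2} = 270 \left(-5 + 2 \cdot 0\right)^{2} = 270 \left(-5 + 0\right)^{2} = 270 \left(-5\right)^{2} = 270 \cdot 25 = 6750$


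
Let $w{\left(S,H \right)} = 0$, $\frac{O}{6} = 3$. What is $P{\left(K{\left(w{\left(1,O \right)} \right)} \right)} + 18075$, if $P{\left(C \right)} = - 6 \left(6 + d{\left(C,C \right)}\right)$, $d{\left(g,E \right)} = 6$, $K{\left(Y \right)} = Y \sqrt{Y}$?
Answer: $18003$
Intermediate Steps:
$O = 18$ ($O = 6 \cdot 3 = 18$)
$K{\left(Y \right)} = Y^{\frac{3}{2}}$
$P{\left(C \right)} = -72$ ($P{\left(C \right)} = - 6 \left(6 + 6\right) = \left(-6\right) 12 = -72$)
$P{\left(K{\left(w{\left(1,O \right)} \right)} \right)} + 18075 = -72 + 18075 = 18003$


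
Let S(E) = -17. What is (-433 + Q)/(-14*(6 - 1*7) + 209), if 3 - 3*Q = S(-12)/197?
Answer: -255295/131793 ≈ -1.9371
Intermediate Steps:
Q = 608/591 (Q = 1 - (-17)/(3*197) = 1 - 1/3*(-17/197) = 1 + 17/591 = 608/591 ≈ 1.0288)
(-433 + Q)/(-14*(6 - 1*7) + 209) = (-433 + 608/591)/(-14*(6 - 1*7) + 209) = -255295/(591*(-14*(6 - 7) + 209)) = -255295/(591*(-14*(-1) + 209)) = -255295/(591*(14 + 209)) = -255295/591/223 = -255295/591*1/223 = -255295/131793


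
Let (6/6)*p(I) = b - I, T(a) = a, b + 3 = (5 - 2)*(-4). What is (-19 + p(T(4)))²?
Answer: 1444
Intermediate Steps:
b = -15 (b = -3 + (5 - 2)*(-4) = -3 + 3*(-4) = -3 - 12 = -15)
p(I) = -15 - I
(-19 + p(T(4)))² = (-19 + (-15 - 1*4))² = (-19 + (-15 - 4))² = (-19 - 19)² = (-38)² = 1444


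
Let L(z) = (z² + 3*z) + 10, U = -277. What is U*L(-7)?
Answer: -10526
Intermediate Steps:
L(z) = 10 + z² + 3*z
U*L(-7) = -277*(10 + (-7)² + 3*(-7)) = -277*(10 + 49 - 21) = -277*38 = -10526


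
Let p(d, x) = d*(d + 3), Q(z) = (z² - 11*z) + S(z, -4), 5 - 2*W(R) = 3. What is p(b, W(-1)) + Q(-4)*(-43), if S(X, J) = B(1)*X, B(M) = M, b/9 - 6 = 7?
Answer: 11632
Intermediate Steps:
b = 117 (b = 54 + 9*7 = 54 + 63 = 117)
S(X, J) = X (S(X, J) = 1*X = X)
W(R) = 1 (W(R) = 5/2 - ½*3 = 5/2 - 3/2 = 1)
Q(z) = z² - 10*z (Q(z) = (z² - 11*z) + z = z² - 10*z)
p(d, x) = d*(3 + d)
p(b, W(-1)) + Q(-4)*(-43) = 117*(3 + 117) - 4*(-10 - 4)*(-43) = 117*120 - 4*(-14)*(-43) = 14040 + 56*(-43) = 14040 - 2408 = 11632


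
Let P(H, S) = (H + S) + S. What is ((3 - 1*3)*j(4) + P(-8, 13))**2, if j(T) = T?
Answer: 324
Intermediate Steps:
P(H, S) = H + 2*S
((3 - 1*3)*j(4) + P(-8, 13))**2 = ((3 - 1*3)*4 + (-8 + 2*13))**2 = ((3 - 3)*4 + (-8 + 26))**2 = (0*4 + 18)**2 = (0 + 18)**2 = 18**2 = 324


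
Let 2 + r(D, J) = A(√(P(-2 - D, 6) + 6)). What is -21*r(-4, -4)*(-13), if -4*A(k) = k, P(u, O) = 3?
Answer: -3003/4 ≈ -750.75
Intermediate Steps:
A(k) = -k/4
r(D, J) = -11/4 (r(D, J) = -2 - √(3 + 6)/4 = -2 - √9/4 = -2 - ¼*3 = -2 - ¾ = -11/4)
-21*r(-4, -4)*(-13) = -21*(-11/4)*(-13) = (231/4)*(-13) = -3003/4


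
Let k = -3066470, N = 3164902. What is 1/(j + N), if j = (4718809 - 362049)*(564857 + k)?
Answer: -1/10898924288978 ≈ -9.1752e-14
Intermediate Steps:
j = -10898927453880 (j = (4718809 - 362049)*(564857 - 3066470) = 4356760*(-2501613) = -10898927453880)
1/(j + N) = 1/(-10898927453880 + 3164902) = 1/(-10898924288978) = -1/10898924288978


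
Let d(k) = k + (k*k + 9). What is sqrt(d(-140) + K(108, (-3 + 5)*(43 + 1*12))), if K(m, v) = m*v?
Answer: sqrt(31349) ≈ 177.06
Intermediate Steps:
d(k) = 9 + k + k**2 (d(k) = k + (k**2 + 9) = k + (9 + k**2) = 9 + k + k**2)
sqrt(d(-140) + K(108, (-3 + 5)*(43 + 1*12))) = sqrt((9 - 140 + (-140)**2) + 108*((-3 + 5)*(43 + 1*12))) = sqrt((9 - 140 + 19600) + 108*(2*(43 + 12))) = sqrt(19469 + 108*(2*55)) = sqrt(19469 + 108*110) = sqrt(19469 + 11880) = sqrt(31349)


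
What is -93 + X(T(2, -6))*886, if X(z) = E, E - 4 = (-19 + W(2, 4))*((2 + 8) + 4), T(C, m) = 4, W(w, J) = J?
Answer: -182609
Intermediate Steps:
E = -206 (E = 4 + (-19 + 4)*((2 + 8) + 4) = 4 - 15*(10 + 4) = 4 - 15*14 = 4 - 210 = -206)
X(z) = -206
-93 + X(T(2, -6))*886 = -93 - 206*886 = -93 - 182516 = -182609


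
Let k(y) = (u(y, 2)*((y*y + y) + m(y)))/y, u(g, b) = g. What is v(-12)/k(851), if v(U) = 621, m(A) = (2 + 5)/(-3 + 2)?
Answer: 621/725045 ≈ 0.00085650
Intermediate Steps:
m(A) = -7 (m(A) = 7/(-1) = 7*(-1) = -7)
k(y) = -7 + y + y² (k(y) = (y*((y*y + y) - 7))/y = (y*((y² + y) - 7))/y = (y*((y + y²) - 7))/y = (y*(-7 + y + y²))/y = -7 + y + y²)
v(-12)/k(851) = 621/(-7 + 851*(1 + 851)) = 621/(-7 + 851*852) = 621/(-7 + 725052) = 621/725045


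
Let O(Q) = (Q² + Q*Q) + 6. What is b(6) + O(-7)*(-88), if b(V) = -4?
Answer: -9156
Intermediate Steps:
O(Q) = 6 + 2*Q² (O(Q) = (Q² + Q²) + 6 = 2*Q² + 6 = 6 + 2*Q²)
b(6) + O(-7)*(-88) = -4 + (6 + 2*(-7)²)*(-88) = -4 + (6 + 2*49)*(-88) = -4 + (6 + 98)*(-88) = -4 + 104*(-88) = -4 - 9152 = -9156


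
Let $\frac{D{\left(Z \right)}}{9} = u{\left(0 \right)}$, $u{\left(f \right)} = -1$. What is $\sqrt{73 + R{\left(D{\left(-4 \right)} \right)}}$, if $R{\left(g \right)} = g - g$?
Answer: $\sqrt{73} \approx 8.544$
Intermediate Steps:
$D{\left(Z \right)} = -9$ ($D{\left(Z \right)} = 9 \left(-1\right) = -9$)
$R{\left(g \right)} = 0$
$\sqrt{73 + R{\left(D{\left(-4 \right)} \right)}} = \sqrt{73 + 0} = \sqrt{73}$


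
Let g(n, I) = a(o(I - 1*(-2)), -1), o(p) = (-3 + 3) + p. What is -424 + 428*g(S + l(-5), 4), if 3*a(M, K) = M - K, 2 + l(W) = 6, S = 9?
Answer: 1724/3 ≈ 574.67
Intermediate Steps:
l(W) = 4 (l(W) = -2 + 6 = 4)
o(p) = p (o(p) = 0 + p = p)
a(M, K) = -K/3 + M/3 (a(M, K) = (M - K)/3 = -K/3 + M/3)
g(n, I) = 1 + I/3 (g(n, I) = -⅓*(-1) + (I - 1*(-2))/3 = ⅓ + (I + 2)/3 = ⅓ + (2 + I)/3 = ⅓ + (⅔ + I/3) = 1 + I/3)
-424 + 428*g(S + l(-5), 4) = -424 + 428*(1 + (⅓)*4) = -424 + 428*(1 + 4/3) = -424 + 428*(7/3) = -424 + 2996/3 = 1724/3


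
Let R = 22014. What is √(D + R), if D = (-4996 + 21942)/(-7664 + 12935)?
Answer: 2*√152928498135/5271 ≈ 148.38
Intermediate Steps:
D = 16946/5271 ≈ 3.2150
√(D + R) = √(16946/5271 + 22014) = √(116052740/5271) = 2*√152928498135/5271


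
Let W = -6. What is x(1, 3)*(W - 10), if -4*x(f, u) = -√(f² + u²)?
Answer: -4*√10 ≈ -12.649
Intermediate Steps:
x(f, u) = √(f² + u²)/4 (x(f, u) = -(-1)*√(f² + u²)/4 = √(f² + u²)/4)
x(1, 3)*(W - 10) = (√(1² + 3²)/4)*(-6 - 10) = (√(1 + 9)/4)*(-16) = (√10/4)*(-16) = -4*√10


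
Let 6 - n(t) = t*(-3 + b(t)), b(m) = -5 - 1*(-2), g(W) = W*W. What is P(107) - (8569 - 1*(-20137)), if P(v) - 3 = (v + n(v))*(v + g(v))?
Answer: 8696077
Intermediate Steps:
g(W) = W²
b(m) = -3 (b(m) = -5 + 2 = -3)
n(t) = 6 + 6*t (n(t) = 6 - t*(-3 - 3) = 6 - t*(-6) = 6 - (-6)*t = 6 + 6*t)
P(v) = 3 + (6 + 7*v)*(v + v²) (P(v) = 3 + (v + (6 + 6*v))*(v + v²) = 3 + (6 + 7*v)*(v + v²))
P(107) - (8569 - 1*(-20137)) = (3 + 6*107 + 7*107³ + 13*107²) - (8569 - 1*(-20137)) = (3 + 642 + 7*1225043 + 13*11449) - (8569 + 20137) = (3 + 642 + 8575301 + 148837) - 1*28706 = 8724783 - 28706 = 8696077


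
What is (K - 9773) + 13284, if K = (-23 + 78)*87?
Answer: 8296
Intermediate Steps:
K = 4785 (K = 55*87 = 4785)
(K - 9773) + 13284 = (4785 - 9773) + 13284 = -4988 + 13284 = 8296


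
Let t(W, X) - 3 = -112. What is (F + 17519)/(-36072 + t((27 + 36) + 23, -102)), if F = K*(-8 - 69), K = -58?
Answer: -21985/36181 ≈ -0.60764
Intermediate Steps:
t(W, X) = -109 (t(W, X) = 3 - 112 = -109)
F = 4466 (F = -58*(-8 - 69) = -58*(-77) = 4466)
(F + 17519)/(-36072 + t((27 + 36) + 23, -102)) = (4466 + 17519)/(-36072 - 109) = 21985/(-36181) = 21985*(-1/36181) = -21985/36181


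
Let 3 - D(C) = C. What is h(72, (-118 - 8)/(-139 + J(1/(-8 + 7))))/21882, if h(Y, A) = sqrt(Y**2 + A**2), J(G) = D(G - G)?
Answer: 3*sqrt(295985)/495992 ≈ 0.0032906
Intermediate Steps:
D(C) = 3 - C
J(G) = 3 (J(G) = 3 - (G - G) = 3 - 1*0 = 3 + 0 = 3)
h(Y, A) = sqrt(A**2 + Y**2)
h(72, (-118 - 8)/(-139 + J(1/(-8 + 7))))/21882 = sqrt(((-118 - 8)/(-139 + 3))**2 + 72**2)/21882 = sqrt((-126/(-136))**2 + 5184)*(1/21882) = sqrt((-126*(-1/136))**2 + 5184)*(1/21882) = sqrt((63/68)**2 + 5184)*(1/21882) = sqrt(3969/4624 + 5184)*(1/21882) = sqrt(23974785/4624)*(1/21882) = (9*sqrt(295985)/68)*(1/21882) = 3*sqrt(295985)/495992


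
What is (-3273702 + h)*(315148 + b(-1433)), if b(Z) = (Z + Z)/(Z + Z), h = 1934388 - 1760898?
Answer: -977028711588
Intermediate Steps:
h = 173490
b(Z) = 1 (b(Z) = (2*Z)/((2*Z)) = (2*Z)*(1/(2*Z)) = 1)
(-3273702 + h)*(315148 + b(-1433)) = (-3273702 + 173490)*(315148 + 1) = -3100212*315149 = -977028711588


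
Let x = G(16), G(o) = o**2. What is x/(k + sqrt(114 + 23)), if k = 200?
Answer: 51200/39863 - 256*sqrt(137)/39863 ≈ 1.2092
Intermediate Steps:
x = 256 (x = 16**2 = 256)
x/(k + sqrt(114 + 23)) = 256/(200 + sqrt(114 + 23)) = 256/(200 + sqrt(137))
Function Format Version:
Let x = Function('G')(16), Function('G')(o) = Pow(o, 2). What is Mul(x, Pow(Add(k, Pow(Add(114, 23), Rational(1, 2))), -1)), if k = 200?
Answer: Add(Rational(51200, 39863), Mul(Rational(-256, 39863), Pow(137, Rational(1, 2)))) ≈ 1.2092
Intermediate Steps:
x = 256 (x = Pow(16, 2) = 256)
Mul(x, Pow(Add(k, Pow(Add(114, 23), Rational(1, 2))), -1)) = Mul(256, Pow(Add(200, Pow(Add(114, 23), Rational(1, 2))), -1)) = Mul(256, Pow(Add(200, Pow(137, Rational(1, 2))), -1))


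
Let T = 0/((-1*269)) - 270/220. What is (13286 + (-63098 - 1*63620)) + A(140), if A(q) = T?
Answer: -2495531/22 ≈ -1.1343e+5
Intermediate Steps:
T = -27/22 (T = 0/(-269) - 270*1/220 = 0*(-1/269) - 27/22 = 0 - 27/22 = -27/22 ≈ -1.2273)
A(q) = -27/22
(13286 + (-63098 - 1*63620)) + A(140) = (13286 + (-63098 - 1*63620)) - 27/22 = (13286 + (-63098 - 63620)) - 27/22 = (13286 - 126718) - 27/22 = -113432 - 27/22 = -2495531/22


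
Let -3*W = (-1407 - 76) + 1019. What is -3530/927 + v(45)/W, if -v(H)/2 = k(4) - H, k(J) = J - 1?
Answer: -351079/107532 ≈ -3.2649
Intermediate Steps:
k(J) = -1 + J
v(H) = -6 + 2*H (v(H) = -2*((-1 + 4) - H) = -2*(3 - H) = -6 + 2*H)
W = 464/3 (W = -((-1407 - 76) + 1019)/3 = -(-1483 + 1019)/3 = -1/3*(-464) = 464/3 ≈ 154.67)
-3530/927 + v(45)/W = -3530/927 + (-6 + 2*45)/(464/3) = -3530*1/927 + (-6 + 90)*(3/464) = -3530/927 + 84*(3/464) = -3530/927 + 63/116 = -351079/107532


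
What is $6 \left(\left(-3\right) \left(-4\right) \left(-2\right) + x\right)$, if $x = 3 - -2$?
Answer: $-114$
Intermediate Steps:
$x = 5$ ($x = 3 + 2 = 5$)
$6 \left(\left(-3\right) \left(-4\right) \left(-2\right) + x\right) = 6 \left(\left(-3\right) \left(-4\right) \left(-2\right) + 5\right) = 6 \left(12 \left(-2\right) + 5\right) = 6 \left(-24 + 5\right) = 6 \left(-19\right) = -114$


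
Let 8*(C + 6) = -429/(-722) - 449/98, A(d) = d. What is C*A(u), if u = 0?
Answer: 0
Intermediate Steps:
C = -459803/70756 (C = -6 + (-429/(-722) - 449/98)/8 = -6 + (-429*(-1/722) - 449*1/98)/8 = -6 + (429/722 - 449/98)/8 = -6 + (⅛)*(-70534/17689) = -6 - 35267/70756 = -459803/70756 ≈ -6.4984)
C*A(u) = -459803/70756*0 = 0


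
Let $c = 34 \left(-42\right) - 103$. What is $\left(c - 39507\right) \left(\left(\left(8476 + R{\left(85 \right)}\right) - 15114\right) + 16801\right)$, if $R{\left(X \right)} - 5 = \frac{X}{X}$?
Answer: $-417315422$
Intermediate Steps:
$R{\left(X \right)} = 6$ ($R{\left(X \right)} = 5 + \frac{X}{X} = 5 + 1 = 6$)
$c = -1531$ ($c = -1428 - 103 = -1531$)
$\left(c - 39507\right) \left(\left(\left(8476 + R{\left(85 \right)}\right) - 15114\right) + 16801\right) = \left(-1531 - 39507\right) \left(\left(\left(8476 + 6\right) - 15114\right) + 16801\right) = - 41038 \left(\left(8482 - 15114\right) + 16801\right) = - 41038 \left(-6632 + 16801\right) = \left(-41038\right) 10169 = -417315422$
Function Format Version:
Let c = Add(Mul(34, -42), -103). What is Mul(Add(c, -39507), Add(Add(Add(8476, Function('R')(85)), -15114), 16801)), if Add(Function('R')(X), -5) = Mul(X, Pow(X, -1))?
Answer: -417315422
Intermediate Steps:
Function('R')(X) = 6 (Function('R')(X) = Add(5, Mul(X, Pow(X, -1))) = Add(5, 1) = 6)
c = -1531 (c = Add(-1428, -103) = -1531)
Mul(Add(c, -39507), Add(Add(Add(8476, Function('R')(85)), -15114), 16801)) = Mul(Add(-1531, -39507), Add(Add(Add(8476, 6), -15114), 16801)) = Mul(-41038, Add(Add(8482, -15114), 16801)) = Mul(-41038, Add(-6632, 16801)) = Mul(-41038, 10169) = -417315422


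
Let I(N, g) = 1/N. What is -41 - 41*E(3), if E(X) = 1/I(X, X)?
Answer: -164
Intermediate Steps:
E(X) = X (E(X) = 1/(1/X) = X)
-41 - 41*E(3) = -41 - 41*3 = -41 - 123 = -164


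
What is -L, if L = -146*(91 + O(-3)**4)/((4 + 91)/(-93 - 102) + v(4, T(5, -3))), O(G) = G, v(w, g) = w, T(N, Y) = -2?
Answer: 979368/137 ≈ 7148.7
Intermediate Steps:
L = -979368/137 (L = -146*(91 + (-3)**4)/((4 + 91)/(-93 - 102) + 4) = -146*(91 + 81)/(95/(-195) + 4) = -25112/(95*(-1/195) + 4) = -25112/(-19/39 + 4) = -25112/137/39 = -25112*39/137 = -146*6708/137 = -979368/137 ≈ -7148.7)
-L = -1*(-979368/137) = 979368/137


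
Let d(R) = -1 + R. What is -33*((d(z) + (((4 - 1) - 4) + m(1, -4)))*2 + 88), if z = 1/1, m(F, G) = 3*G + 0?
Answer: -2046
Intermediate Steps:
m(F, G) = 3*G
z = 1 (z = 1*1 = 1)
-33*((d(z) + (((4 - 1) - 4) + m(1, -4)))*2 + 88) = -33*(((-1 + 1) + (((4 - 1) - 4) + 3*(-4)))*2 + 88) = -33*((0 + ((3 - 4) - 12))*2 + 88) = -33*((0 + (-1 - 12))*2 + 88) = -33*((0 - 13)*2 + 88) = -33*(-13*2 + 88) = -33*(-26 + 88) = -33*62 = -2046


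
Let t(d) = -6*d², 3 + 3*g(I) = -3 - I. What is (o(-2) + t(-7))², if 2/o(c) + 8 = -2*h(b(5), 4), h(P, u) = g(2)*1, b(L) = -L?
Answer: 1390041/16 ≈ 86878.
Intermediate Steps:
g(I) = -2 - I/3 (g(I) = -1 + (-3 - I)/3 = -1 + (-1 - I/3) = -2 - I/3)
h(P, u) = -8/3 (h(P, u) = (-2 - ⅓*2)*1 = (-2 - ⅔)*1 = -8/3*1 = -8/3)
o(c) = -¾ (o(c) = 2/(-8 - 2*(-8/3)) = 2/(-8 + 16/3) = 2/(-8/3) = 2*(-3/8) = -¾)
(o(-2) + t(-7))² = (-¾ - 6*(-7)²)² = (-¾ - 6*49)² = (-¾ - 294)² = (-1179/4)² = 1390041/16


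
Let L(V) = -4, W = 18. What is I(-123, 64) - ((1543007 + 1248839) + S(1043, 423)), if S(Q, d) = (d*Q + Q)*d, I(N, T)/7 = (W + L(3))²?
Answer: -189854610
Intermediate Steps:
I(N, T) = 1372 (I(N, T) = 7*(18 - 4)² = 7*14² = 7*196 = 1372)
S(Q, d) = d*(Q + Q*d) (S(Q, d) = (Q*d + Q)*d = (Q + Q*d)*d = d*(Q + Q*d))
I(-123, 64) - ((1543007 + 1248839) + S(1043, 423)) = 1372 - ((1543007 + 1248839) + 1043*423*(1 + 423)) = 1372 - (2791846 + 1043*423*424) = 1372 - (2791846 + 187064136) = 1372 - 1*189855982 = 1372 - 189855982 = -189854610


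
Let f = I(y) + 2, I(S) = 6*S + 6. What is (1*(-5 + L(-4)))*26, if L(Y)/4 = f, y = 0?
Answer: 702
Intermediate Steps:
I(S) = 6 + 6*S
f = 8 (f = (6 + 6*0) + 2 = (6 + 0) + 2 = 6 + 2 = 8)
L(Y) = 32 (L(Y) = 4*8 = 32)
(1*(-5 + L(-4)))*26 = (1*(-5 + 32))*26 = (1*27)*26 = 27*26 = 702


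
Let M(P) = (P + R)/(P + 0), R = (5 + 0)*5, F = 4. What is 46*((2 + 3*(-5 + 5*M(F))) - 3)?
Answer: 8533/2 ≈ 4266.5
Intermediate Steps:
R = 25 (R = 5*5 = 25)
M(P) = (25 + P)/P (M(P) = (P + 25)/(P + 0) = (25 + P)/P)
46*((2 + 3*(-5 + 5*M(F))) - 3) = 46*((2 + 3*(-5 + 5*((25 + 4)/4))) - 3) = 46*((2 + 3*(-5 + 5*((1/4)*29))) - 3) = 46*((2 + 3*(-5 + 5*(29/4))) - 3) = 46*((2 + 3*(-5 + 145/4)) - 3) = 46*((2 + 3*(125/4)) - 3) = 46*((2 + 375/4) - 3) = 46*(383/4 - 3) = 46*(371/4) = 8533/2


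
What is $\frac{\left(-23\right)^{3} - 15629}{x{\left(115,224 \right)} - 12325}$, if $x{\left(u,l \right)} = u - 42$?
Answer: $\frac{6949}{3063} \approx 2.2687$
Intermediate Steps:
$x{\left(u,l \right)} = -42 + u$ ($x{\left(u,l \right)} = u - 42 = -42 + u$)
$\frac{\left(-23\right)^{3} - 15629}{x{\left(115,224 \right)} - 12325} = \frac{\left(-23\right)^{3} - 15629}{\left(-42 + 115\right) - 12325} = \frac{-12167 - 15629}{73 - 12325} = - \frac{27796}{-12252} = \left(-27796\right) \left(- \frac{1}{12252}\right) = \frac{6949}{3063}$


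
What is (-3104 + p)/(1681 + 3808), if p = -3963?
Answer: -7067/5489 ≈ -1.2875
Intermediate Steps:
(-3104 + p)/(1681 + 3808) = (-3104 - 3963)/(1681 + 3808) = -7067/5489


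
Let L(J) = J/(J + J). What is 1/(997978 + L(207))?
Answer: 2/1995957 ≈ 1.0020e-6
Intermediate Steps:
L(J) = 1/2 (L(J) = J/((2*J)) = J*(1/(2*J)) = 1/2)
1/(997978 + L(207)) = 1/(997978 + 1/2) = 1/(1995957/2) = 2/1995957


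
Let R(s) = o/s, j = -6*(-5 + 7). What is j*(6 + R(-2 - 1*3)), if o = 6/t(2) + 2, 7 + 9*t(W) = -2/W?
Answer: -417/5 ≈ -83.400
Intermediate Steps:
t(W) = -7/9 - 2/(9*W) (t(W) = -7/9 + (-2/W)/9 = -7/9 - 2/(9*W))
j = -12 (j = -6*2 = -12)
o = -19/4 (o = 6/(((1/9)*(-2 - 7*2)/2)) + 2 = 6/(((1/9)*(1/2)*(-2 - 14))) + 2 = 6/(((1/9)*(1/2)*(-16))) + 2 = 6/(-8/9) + 2 = 6*(-9/8) + 2 = -27/4 + 2 = -19/4 ≈ -4.7500)
R(s) = -19/(4*s)
j*(6 + R(-2 - 1*3)) = -12*(6 - 19/(4*(-2 - 1*3))) = -12*(6 - 19/(4*(-2 - 3))) = -12*(6 - 19/4/(-5)) = -12*(6 - 19/4*(-1/5)) = -12*(6 + 19/20) = -12*139/20 = -417/5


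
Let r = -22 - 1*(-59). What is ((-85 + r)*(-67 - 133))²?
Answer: 92160000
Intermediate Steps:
r = 37 (r = -22 + 59 = 37)
((-85 + r)*(-67 - 133))² = ((-85 + 37)*(-67 - 133))² = (-48*(-200))² = 9600² = 92160000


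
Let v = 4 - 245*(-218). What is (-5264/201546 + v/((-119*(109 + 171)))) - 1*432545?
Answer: -42717241033043/98757540 ≈ -4.3255e+5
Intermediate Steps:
v = 53414 (v = 4 + 53410 = 53414)
(-5264/201546 + v/((-119*(109 + 171)))) - 1*432545 = (-5264/201546 + 53414/((-119*(109 + 171)))) - 1*432545 = (-5264*1/201546 + 53414/((-119*280))) - 432545 = (-2632/100773 + 53414/(-33320)) - 432545 = (-2632/100773 + 53414*(-1/33320)) - 432545 = (-2632/100773 - 1571/980) - 432545 = -160893743/98757540 - 432545 = -42717241033043/98757540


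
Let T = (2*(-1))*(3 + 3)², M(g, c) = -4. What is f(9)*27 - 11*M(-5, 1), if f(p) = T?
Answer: -1900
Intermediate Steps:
T = -72 (T = -2*6² = -2*36 = -72)
f(p) = -72
f(9)*27 - 11*M(-5, 1) = -72*27 - 11*(-4) = -1944 + 44 = -1900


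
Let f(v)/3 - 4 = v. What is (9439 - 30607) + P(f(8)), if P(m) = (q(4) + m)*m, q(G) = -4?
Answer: -20016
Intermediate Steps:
f(v) = 12 + 3*v
P(m) = m*(-4 + m) (P(m) = (-4 + m)*m = m*(-4 + m))
(9439 - 30607) + P(f(8)) = (9439 - 30607) + (12 + 3*8)*(-4 + (12 + 3*8)) = -21168 + (12 + 24)*(-4 + (12 + 24)) = -21168 + 36*(-4 + 36) = -21168 + 36*32 = -21168 + 1152 = -20016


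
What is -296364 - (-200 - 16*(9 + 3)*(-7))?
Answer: -297508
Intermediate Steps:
-296364 - (-200 - 16*(9 + 3)*(-7)) = -296364 - (-200 - 192*(-7)) = -296364 - (-200 - 16*(-84)) = -296364 - (-200 + 1344) = -296364 - 1*1144 = -296364 - 1144 = -297508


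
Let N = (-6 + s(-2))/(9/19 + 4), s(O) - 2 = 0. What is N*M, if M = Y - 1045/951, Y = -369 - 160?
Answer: 38313424/80835 ≈ 473.97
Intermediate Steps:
s(O) = 2 (s(O) = 2 + 0 = 2)
Y = -529
N = -76/85 (N = (-6 + 2)/(9/19 + 4) = -4/(9*(1/19) + 4) = -4/(9/19 + 4) = -4/85/19 = -4*19/85 = -76/85 ≈ -0.89412)
M = -504124/951 (M = -529 - 1045/951 = -504124/951 ≈ -530.10)
N*M = -76/85*(-504124/951) = 38313424/80835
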